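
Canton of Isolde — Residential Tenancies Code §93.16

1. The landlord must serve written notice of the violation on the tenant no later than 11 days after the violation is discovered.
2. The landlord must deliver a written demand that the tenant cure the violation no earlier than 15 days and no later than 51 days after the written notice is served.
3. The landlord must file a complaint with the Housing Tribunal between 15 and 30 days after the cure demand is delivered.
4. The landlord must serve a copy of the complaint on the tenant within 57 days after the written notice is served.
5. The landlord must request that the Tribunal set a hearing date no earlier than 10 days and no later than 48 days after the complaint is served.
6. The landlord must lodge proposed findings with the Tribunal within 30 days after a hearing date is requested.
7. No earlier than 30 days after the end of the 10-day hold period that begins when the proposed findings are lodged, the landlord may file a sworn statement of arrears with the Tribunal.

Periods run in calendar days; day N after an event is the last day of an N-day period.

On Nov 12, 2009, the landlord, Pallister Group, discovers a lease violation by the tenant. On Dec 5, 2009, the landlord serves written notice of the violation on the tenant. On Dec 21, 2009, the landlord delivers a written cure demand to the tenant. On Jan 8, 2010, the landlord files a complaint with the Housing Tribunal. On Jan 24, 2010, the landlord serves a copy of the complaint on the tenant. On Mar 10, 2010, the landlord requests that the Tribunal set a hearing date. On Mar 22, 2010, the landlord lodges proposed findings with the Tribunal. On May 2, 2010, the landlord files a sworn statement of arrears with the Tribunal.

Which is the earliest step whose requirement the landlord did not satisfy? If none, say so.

Step 1

Step 1: 11 days after Nov 12, 2009 (when the violation is discovered) is Nov 23, 2009; Dec 5, 2009 misses that deadline by 12 days.
No need to go further; step 1 was not satisfied.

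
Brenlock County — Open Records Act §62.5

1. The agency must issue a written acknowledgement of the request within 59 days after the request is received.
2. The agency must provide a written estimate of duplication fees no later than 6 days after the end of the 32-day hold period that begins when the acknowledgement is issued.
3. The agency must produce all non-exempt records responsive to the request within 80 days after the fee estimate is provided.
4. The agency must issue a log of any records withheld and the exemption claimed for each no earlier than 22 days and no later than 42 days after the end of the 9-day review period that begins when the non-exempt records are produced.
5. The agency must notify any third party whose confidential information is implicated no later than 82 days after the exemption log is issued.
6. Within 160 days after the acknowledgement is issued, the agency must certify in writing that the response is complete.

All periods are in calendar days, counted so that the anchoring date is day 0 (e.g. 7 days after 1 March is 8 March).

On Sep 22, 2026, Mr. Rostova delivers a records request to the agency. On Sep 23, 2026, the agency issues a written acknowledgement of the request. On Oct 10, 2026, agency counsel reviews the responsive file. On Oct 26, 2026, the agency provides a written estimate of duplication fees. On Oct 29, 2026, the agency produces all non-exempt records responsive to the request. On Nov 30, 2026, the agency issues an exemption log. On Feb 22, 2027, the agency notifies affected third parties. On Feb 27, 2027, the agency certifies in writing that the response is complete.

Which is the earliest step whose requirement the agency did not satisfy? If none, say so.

Step 5

(1) due by Sep 22, 2026 + 59 days = Nov 20, 2026; Sep 23, 2026 is within that limit.
(2) due by Oct 25, 2026 + 6 days = Oct 31, 2026; done Oct 26, 2026 — timely.
(3) due by Oct 26, 2026 + 80 days = Jan 14, 2027; completed Oct 29, 2026, before the deadline.
(4) the permitted window runs from Nov 7, 2026 + 22 = Nov 29, 2026 to Nov 7, 2026 + 42 = Dec 19, 2026; done Nov 30, 2026 — within the window.
(5) due by Nov 30, 2026 + 82 days = Feb 20, 2027; done Feb 22, 2027 — 2 days late.
That is the first point of non-compliance.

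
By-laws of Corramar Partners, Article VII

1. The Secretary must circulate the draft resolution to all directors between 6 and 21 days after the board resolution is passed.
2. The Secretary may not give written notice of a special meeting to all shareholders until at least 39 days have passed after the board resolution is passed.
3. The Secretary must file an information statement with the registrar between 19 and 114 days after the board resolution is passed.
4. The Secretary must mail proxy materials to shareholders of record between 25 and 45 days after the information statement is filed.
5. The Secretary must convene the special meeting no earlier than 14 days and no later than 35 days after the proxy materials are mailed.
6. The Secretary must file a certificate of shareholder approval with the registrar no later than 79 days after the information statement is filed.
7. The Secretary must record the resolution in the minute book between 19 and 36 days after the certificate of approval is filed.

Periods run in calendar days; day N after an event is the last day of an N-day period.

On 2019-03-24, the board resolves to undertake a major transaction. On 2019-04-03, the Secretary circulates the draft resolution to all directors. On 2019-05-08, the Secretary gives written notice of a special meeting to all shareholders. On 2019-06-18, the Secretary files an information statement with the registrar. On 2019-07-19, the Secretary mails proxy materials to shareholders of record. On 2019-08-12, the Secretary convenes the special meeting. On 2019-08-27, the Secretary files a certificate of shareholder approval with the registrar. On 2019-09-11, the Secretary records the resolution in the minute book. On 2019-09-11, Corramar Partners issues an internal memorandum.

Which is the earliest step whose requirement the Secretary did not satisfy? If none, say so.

Step 1: the window is 6–21 days after 2019-03-24 (when the board resolution is passed), so 2019-03-30 through 2019-04-14; 2019-04-03 falls inside that range.
Step 2: the earliest permitted date is 39 days after 2019-03-24 (when the board resolution is passed), i.e. 2019-05-02; done 2019-05-08, after the minimum wait.
Step 3: the window is 19–114 days after 2019-03-24 (when the board resolution is passed), so 2019-04-12 through 2019-07-16; done 2019-06-18, which is between those dates.
Step 4: the window is 25–45 days after 2019-06-18 (when the information statement is filed), so 2019-07-13 through 2019-08-02; done 2019-07-19, which is between those dates.
Step 5: the window is 14–35 days after 2019-07-19 (when the proxy materials are mailed), so 2019-08-02 through 2019-08-23; done 2019-08-12, which is between those dates.
Step 6: 79 days after 2019-06-18 (when the information statement is filed) is 2019-09-05; 2019-08-27 is within that limit.
Step 7: the window is 19–36 days after 2019-08-27 (when the certificate of approval is filed), so 2019-09-15 through 2019-10-02; done 2019-09-11 — 4 days before the window opened.
The procedure was therefore not followed at step 7.

Step 7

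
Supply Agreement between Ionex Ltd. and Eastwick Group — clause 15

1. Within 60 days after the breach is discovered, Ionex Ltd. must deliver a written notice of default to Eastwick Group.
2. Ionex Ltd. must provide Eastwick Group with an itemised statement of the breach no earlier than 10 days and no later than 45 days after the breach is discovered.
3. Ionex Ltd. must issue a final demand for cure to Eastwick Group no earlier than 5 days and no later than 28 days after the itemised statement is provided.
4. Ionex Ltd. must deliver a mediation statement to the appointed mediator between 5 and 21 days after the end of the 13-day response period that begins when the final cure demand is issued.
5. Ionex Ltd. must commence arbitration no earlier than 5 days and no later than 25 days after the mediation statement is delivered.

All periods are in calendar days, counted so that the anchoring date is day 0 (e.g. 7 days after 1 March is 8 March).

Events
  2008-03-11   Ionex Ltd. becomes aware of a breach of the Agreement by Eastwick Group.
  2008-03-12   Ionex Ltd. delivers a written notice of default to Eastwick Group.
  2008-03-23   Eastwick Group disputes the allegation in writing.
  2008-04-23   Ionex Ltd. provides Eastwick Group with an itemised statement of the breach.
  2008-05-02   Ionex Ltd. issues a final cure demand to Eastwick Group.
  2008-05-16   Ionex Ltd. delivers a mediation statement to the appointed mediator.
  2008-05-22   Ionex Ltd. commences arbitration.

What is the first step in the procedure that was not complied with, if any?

Step 4

Step 1: 60 days after 2008-03-11 (when the breach is discovered) is 2008-05-10; 2008-03-12 is within that limit.
Step 2: the window is 10–45 days after 2008-03-11 (when the breach is discovered), so 2008-03-21 through 2008-04-25; done 2008-04-23, which is between those dates.
Step 3: the window is 5–28 days after 2008-04-23 (when the itemised statement is provided), so 2008-04-28 through 2008-05-21; 2008-05-02 falls inside that range.
Step 4: the window is 5–21 days after 2008-05-15 (end of the 13-day response period, which began when the final cure demand is issued on 2008-05-02), so 2008-05-20 through 2008-06-05; done 2008-05-16 — 4 days before the window opened.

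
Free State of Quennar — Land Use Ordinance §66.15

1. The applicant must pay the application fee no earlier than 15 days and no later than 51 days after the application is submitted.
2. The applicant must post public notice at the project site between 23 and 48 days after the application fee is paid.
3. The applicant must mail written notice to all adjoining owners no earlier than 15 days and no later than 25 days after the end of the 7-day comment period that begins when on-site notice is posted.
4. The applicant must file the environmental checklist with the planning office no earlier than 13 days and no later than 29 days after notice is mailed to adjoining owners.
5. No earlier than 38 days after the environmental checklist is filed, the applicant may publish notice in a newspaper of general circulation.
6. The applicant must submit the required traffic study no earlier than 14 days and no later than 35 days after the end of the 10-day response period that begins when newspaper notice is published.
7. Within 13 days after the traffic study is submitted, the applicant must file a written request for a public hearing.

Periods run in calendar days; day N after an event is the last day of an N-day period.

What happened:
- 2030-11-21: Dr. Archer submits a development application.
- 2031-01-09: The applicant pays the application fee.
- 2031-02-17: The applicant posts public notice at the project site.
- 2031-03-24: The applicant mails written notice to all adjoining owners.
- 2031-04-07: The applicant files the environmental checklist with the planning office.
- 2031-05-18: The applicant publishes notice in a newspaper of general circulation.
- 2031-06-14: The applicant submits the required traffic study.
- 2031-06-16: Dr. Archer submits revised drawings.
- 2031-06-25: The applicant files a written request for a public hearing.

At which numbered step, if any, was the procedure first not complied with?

Step 3

(1) the permitted window runs from 2030-11-21 + 15 = 2030-12-06 to 2030-11-21 + 51 = 2031-01-11; done 2031-01-09, which is between those dates.
(2) the permitted window runs from 2031-01-09 + 23 = 2031-02-01 to 2031-01-09 + 48 = 2031-02-26; done 2031-02-17, which is between those dates.
(3) the permitted window runs from 2031-02-24 + 15 = 2031-03-11 to 2031-02-24 + 25 = 2031-03-21; done 2031-03-24 — 3 days after the window closed.
No need to go further; step 3 was not satisfied.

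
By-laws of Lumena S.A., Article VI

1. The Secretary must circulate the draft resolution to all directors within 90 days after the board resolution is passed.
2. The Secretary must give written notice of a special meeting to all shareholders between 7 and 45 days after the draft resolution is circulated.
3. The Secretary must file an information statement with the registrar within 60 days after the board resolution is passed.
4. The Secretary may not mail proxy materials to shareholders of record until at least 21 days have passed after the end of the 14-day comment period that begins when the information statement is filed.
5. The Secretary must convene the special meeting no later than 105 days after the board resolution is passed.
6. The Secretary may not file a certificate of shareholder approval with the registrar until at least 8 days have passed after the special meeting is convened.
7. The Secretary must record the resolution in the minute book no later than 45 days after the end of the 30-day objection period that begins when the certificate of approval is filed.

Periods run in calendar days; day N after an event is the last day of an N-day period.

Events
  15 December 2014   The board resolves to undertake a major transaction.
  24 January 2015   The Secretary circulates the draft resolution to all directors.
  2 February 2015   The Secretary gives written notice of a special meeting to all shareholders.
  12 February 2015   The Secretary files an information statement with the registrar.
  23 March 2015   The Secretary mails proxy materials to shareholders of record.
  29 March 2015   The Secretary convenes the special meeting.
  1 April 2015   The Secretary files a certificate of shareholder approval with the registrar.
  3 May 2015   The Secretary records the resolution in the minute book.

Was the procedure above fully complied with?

No

Step 1 — counting 90 days from 15 December 2014 (when the board resolution is passed) gives a deadline of 15 March 2015; done 24 January 2015 — timely.
Step 2 — 7 and 45 days from 24 January 2015 (when the draft resolution is circulated) are 31 January 2015 and 10 March 2015 respectively; done 2 February 2015, which is between those dates.
Step 3 — counting 60 days from 15 December 2014 (when the board resolution is passed) gives a deadline of 13 February 2015; 12 February 2015 is within that limit.
Step 4 — must wait 21 days from 26 February 2015 (end of the 14-day comment period, which began when the information statement is filed on 12 February 2015), so not before 19 March 2015; 23 March 2015 is on or after that date.
Step 5 — counting 105 days from 15 December 2014 (when the board resolution is passed) gives a deadline of 30 March 2015; done 29 March 2015 — timely.
Step 6 — must wait 8 days from 29 March 2015 (when the special meeting is convened), so not before 6 April 2015; done 1 April 2015 — 5 days too early.
Later steps need not be reached.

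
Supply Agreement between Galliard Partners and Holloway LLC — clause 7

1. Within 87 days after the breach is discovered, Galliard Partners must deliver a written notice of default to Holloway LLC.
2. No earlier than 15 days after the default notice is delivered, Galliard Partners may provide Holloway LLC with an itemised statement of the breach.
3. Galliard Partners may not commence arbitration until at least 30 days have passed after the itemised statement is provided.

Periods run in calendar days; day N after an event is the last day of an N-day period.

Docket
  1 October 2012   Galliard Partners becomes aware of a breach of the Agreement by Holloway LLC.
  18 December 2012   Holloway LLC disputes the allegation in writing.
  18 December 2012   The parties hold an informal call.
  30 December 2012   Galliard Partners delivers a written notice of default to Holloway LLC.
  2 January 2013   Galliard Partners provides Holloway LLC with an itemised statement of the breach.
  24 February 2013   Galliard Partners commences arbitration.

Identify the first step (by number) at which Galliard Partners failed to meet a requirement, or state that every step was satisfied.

(1) due by 1 October 2012 + 87 days = 27 December 2012; 30 December 2012 misses that deadline by 3 days.
The procedure was therefore not followed at step 1.

Step 1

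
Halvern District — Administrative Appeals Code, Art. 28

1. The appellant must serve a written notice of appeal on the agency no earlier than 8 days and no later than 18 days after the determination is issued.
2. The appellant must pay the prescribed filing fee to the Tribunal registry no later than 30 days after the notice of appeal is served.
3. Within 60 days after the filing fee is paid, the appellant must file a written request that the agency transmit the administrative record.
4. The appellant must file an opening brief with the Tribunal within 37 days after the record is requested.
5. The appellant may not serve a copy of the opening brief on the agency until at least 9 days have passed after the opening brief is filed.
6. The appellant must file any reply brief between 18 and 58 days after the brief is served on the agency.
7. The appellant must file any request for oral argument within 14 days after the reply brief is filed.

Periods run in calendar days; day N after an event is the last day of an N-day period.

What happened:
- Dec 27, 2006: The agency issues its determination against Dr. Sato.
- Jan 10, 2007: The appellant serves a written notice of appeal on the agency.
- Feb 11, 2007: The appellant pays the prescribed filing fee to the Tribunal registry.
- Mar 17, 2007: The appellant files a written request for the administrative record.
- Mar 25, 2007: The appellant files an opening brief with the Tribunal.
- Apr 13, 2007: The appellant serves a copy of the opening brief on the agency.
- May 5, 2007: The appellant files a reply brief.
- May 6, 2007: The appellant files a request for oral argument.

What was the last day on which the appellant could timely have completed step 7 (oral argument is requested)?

May 19, 2007

Step 7 runs from May 5, 2007, when the reply brief is filed. 14 days after May 5, 2007 is May 19, 2007.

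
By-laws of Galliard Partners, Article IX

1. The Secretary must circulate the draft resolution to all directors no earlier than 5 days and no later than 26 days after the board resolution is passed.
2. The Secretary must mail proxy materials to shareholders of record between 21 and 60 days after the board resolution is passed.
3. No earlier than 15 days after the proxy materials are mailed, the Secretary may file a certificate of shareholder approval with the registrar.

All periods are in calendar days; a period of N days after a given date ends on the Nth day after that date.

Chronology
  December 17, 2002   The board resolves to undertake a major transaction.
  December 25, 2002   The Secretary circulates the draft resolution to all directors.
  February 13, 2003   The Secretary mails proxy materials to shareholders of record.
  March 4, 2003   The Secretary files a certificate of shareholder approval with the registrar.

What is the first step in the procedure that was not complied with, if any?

(1) the permitted window runs from December 17, 2002 + 5 = December 22, 2002 to December 17, 2002 + 26 = January 12, 2003; done December 25, 2002 — within the window.
(2) the permitted window runs from December 17, 2002 + 21 = January 7, 2003 to December 17, 2002 + 60 = February 15, 2003; done February 13, 2003, which is between those dates.
(3) permitted from February 13, 2003 + 15 days = February 28, 2003 onward; done March 4, 2003, after the minimum wait.

None — every step was satisfied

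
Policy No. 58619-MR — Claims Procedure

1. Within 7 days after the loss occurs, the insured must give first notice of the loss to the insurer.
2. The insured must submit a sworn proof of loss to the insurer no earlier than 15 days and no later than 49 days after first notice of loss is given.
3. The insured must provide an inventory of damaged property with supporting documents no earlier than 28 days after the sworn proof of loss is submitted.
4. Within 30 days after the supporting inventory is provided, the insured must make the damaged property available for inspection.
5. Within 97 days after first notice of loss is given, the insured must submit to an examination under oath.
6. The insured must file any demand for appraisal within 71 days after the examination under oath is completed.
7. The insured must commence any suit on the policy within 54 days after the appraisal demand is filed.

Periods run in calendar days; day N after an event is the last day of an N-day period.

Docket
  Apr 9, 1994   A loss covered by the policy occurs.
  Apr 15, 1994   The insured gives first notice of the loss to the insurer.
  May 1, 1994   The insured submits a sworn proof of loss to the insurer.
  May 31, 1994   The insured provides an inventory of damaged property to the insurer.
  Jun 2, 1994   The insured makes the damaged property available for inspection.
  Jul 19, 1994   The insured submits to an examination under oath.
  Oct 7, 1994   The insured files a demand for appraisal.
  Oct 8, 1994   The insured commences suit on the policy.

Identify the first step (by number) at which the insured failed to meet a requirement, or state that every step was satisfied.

Step 6

Step 1 — counting 7 days from Apr 9, 1994 (when the loss occurs) gives a deadline of Apr 16, 1994; done Apr 15, 1994 — timely.
Step 2 — 15 and 49 days from Apr 15, 1994 (when first notice of loss is given) are Apr 30, 1994 and Jun 3, 1994 respectively; May 1, 1994 falls inside that range.
Step 3 — must wait 28 days from May 1, 1994 (when the sworn proof of loss is submitted), so not before May 29, 1994; done May 31, 1994 — permitted.
Step 4 — counting 30 days from May 31, 1994 (when the supporting inventory is provided) gives a deadline of Jun 30, 1994; Jun 2, 1994 is within that limit.
Step 5 — counting 97 days from Apr 15, 1994 (when first notice of loss is given) gives a deadline of Jul 21, 1994; done Jul 19, 1994 — timely.
Step 6 — counting 71 days from Jul 19, 1994 (when the examination under oath is completed) gives a deadline of Sep 28, 1994; done Oct 7, 1994 — 9 days late.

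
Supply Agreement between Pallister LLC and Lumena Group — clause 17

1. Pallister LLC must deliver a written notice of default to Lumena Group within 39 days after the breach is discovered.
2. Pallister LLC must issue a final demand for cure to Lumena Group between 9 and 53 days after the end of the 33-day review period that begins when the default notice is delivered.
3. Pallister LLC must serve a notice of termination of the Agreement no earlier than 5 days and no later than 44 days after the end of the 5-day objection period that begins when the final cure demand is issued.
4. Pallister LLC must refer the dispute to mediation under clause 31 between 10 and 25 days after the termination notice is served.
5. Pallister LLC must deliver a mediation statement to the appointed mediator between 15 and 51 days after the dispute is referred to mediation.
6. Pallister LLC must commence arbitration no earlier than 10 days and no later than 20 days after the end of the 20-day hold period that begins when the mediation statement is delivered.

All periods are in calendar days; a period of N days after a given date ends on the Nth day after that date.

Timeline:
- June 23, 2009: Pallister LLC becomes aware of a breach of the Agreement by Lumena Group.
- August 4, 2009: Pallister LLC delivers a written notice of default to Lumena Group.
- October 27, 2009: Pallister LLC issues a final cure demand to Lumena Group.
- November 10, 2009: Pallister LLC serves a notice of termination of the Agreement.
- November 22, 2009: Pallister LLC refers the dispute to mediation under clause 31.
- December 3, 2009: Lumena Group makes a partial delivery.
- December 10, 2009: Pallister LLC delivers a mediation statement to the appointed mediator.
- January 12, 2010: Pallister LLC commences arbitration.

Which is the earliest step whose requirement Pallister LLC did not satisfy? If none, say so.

(1) due by June 23, 2009 + 39 days = August 1, 2009; not done until August 4, 2009, 3 days after the deadline.

Step 1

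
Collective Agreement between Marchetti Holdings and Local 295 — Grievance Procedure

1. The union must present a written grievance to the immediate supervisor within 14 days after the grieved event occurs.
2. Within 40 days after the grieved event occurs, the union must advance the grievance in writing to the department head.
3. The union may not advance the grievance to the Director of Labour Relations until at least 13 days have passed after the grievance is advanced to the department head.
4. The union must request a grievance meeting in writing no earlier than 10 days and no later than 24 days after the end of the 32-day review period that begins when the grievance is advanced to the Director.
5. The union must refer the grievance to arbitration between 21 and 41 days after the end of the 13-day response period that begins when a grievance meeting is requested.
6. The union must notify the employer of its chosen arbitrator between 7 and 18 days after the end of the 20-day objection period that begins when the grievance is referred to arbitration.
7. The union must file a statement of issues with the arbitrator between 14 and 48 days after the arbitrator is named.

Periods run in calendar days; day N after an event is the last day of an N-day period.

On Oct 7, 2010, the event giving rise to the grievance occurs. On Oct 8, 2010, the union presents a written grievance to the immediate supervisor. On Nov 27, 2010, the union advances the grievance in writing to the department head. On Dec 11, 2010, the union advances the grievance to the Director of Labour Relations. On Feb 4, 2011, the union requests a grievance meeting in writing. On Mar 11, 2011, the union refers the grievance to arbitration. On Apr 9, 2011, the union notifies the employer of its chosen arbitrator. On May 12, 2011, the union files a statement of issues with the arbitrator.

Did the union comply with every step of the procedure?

No

Step 1: 14 days after Oct 7, 2010 (when the grieved event occurs) is Oct 21, 2010; completed Oct 8, 2010, before the deadline.
Step 2: 40 days after Oct 7, 2010 (when the grieved event occurs) is Nov 16, 2010; done Nov 27, 2010 — 11 days late.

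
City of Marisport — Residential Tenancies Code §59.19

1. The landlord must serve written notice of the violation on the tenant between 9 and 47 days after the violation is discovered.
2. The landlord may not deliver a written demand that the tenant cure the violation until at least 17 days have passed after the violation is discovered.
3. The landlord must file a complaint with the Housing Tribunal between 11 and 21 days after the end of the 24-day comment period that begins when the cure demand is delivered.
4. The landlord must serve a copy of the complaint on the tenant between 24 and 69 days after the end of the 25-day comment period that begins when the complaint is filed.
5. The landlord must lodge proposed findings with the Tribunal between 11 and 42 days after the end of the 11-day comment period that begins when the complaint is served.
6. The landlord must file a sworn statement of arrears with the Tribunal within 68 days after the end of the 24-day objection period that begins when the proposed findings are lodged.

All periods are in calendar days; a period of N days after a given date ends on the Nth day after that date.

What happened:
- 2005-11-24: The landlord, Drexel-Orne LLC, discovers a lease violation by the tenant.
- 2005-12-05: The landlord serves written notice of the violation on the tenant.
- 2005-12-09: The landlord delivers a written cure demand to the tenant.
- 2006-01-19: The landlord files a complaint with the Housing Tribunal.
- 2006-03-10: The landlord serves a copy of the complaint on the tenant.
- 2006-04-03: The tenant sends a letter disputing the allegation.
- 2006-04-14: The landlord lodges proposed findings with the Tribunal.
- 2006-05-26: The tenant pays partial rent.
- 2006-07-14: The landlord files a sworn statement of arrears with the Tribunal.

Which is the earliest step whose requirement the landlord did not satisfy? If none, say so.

Step 1: the window is 9–47 days after 2005-11-24 (when the violation is discovered), so 2005-12-03 through 2006-01-10; done 2005-12-05 — within the window.
Step 2: the earliest permitted date is 17 days after 2005-11-24 (when the violation is discovered), i.e. 2005-12-11; acted on 2005-12-09, 2 days prematurely.
That is the first point of non-compliance.

Step 2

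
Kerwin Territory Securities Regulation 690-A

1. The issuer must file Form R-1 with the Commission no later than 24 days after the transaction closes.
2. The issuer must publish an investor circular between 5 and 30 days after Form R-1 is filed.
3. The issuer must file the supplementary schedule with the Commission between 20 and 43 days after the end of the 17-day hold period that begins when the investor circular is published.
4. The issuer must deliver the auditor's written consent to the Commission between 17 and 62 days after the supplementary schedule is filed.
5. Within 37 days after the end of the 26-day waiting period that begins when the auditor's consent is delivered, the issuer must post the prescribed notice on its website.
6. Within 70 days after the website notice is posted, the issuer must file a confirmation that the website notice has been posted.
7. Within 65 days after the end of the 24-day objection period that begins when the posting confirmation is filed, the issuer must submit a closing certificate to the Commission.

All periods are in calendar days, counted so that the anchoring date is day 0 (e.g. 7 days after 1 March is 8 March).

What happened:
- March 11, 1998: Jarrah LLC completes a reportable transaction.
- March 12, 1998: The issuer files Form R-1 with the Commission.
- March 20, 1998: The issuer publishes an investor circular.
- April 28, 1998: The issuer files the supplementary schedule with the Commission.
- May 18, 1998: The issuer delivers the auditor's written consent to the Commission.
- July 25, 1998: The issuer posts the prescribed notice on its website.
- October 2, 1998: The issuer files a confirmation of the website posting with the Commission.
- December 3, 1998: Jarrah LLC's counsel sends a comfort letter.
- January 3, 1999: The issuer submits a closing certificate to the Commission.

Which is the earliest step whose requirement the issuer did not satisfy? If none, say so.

Step 1 — counting 24 days from March 11, 1998 (when the transaction closes) gives a deadline of April 4, 1998; March 12, 1998 is within that limit.
Step 2 — 5 and 30 days from March 12, 1998 (when Form R-1 is filed) are March 17, 1998 and April 11, 1998 respectively; done March 20, 1998 — within the window.
Step 3 — 20 and 43 days from April 6, 1998 (end of the 17-day hold period, which began when the investor circular is published on March 20, 1998) are April 26, 1998 and May 19, 1998 respectively; done April 28, 1998, which is between those dates.
Step 4 — 17 and 62 days from April 28, 1998 (when the supplementary schedule is filed) are May 15, 1998 and June 29, 1998 respectively; May 18, 1998 falls inside that range.
Step 5 — counting 37 days from June 13, 1998 (end of the 26-day waiting period, which began when the auditor's consent is delivered on May 18, 1998) gives a deadline of July 20, 1998; July 25, 1998 misses that deadline by 5 days.
Later steps need not be reached.

Step 5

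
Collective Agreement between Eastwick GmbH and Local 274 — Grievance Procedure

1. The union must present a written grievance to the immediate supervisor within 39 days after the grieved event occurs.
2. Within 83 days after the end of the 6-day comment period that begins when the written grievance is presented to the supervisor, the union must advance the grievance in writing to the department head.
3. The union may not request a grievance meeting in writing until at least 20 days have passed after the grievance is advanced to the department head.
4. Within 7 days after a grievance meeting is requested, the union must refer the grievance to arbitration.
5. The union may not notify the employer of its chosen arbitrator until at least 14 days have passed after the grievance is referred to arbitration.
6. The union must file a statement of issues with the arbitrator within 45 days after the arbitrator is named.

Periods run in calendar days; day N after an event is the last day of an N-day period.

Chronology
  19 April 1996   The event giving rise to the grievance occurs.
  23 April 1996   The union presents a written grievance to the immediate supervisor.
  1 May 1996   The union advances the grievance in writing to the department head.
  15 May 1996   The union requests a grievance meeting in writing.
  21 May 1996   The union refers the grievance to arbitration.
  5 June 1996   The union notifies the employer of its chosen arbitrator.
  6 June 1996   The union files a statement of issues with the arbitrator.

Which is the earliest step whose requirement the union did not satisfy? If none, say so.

Step 1: 39 days after 19 April 1996 (when the grieved event occurs) is 28 May 1996; done 23 April 1996 — timely.
Step 2: 83 days after 29 April 1996 (end of the 6-day comment period, which began when the written grievance is presented to the supervisor on 23 April 1996) is 21 July 1996; done 1 May 1996 — timely.
Step 3: the earliest permitted date is 20 days after 1 May 1996 (when the grievance is advanced to the department head), i.e. 21 May 1996; done 15 May 1996 — 6 days too early.
No need to go further; step 3 was not satisfied.

Step 3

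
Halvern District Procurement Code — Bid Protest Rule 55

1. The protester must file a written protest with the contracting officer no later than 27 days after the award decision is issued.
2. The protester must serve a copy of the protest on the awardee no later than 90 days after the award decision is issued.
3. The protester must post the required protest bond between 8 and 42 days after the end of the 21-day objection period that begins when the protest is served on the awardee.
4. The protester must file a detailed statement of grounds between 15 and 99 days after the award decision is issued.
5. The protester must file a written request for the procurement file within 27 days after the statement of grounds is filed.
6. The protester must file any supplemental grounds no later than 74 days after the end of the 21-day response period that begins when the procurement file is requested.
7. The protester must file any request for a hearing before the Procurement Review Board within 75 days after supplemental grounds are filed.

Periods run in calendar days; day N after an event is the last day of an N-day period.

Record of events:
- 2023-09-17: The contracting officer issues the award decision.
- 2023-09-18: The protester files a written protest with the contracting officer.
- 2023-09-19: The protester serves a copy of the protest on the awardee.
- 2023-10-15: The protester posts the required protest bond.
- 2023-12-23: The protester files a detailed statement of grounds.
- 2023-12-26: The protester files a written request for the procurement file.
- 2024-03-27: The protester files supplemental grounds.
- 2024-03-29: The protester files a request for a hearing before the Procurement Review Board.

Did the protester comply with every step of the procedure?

Step 1: 27 days after 2023-09-17 (when the award decision is issued) is 2023-10-14; 2023-09-18 is within that limit.
Step 2: 90 days after 2023-09-17 (when the award decision is issued) is 2023-12-16; done 2023-09-19 — timely.
Step 3: the window is 8–42 days after 2023-10-10 (end of the 21-day objection period, which began when the protest is served on the awardee on 2023-09-19), so 2023-10-18 through 2023-11-21; 2023-10-15 is 3 days too early.

No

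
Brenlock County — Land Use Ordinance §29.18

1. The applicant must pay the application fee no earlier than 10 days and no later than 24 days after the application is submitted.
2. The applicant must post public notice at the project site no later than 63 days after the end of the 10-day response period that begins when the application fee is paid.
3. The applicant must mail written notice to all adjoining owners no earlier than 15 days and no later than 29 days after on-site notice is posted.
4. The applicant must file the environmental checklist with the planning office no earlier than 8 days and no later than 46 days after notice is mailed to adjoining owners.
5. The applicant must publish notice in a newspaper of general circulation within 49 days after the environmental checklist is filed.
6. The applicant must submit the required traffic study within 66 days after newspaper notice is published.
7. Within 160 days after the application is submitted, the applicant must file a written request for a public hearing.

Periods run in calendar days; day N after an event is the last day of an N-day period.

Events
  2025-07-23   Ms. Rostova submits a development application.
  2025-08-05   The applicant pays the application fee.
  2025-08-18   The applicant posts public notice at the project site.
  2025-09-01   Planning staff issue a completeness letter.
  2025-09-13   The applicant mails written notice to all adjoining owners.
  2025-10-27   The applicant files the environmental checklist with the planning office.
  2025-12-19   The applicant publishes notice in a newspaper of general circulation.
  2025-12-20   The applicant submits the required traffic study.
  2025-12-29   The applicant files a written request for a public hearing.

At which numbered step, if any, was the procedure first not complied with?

Step 1: the window is 10–24 days after 2025-07-23 (when the application is submitted), so 2025-08-02 through 2025-08-16; done 2025-08-05, which is between those dates.
Step 2: 63 days after 2025-08-15 (end of the 10-day response period, which began when the application fee is paid on 2025-08-05) is 2025-10-17; 2025-08-18 is within that limit.
Step 3: the window is 15–29 days after 2025-08-18 (when on-site notice is posted), so 2025-09-02 through 2025-09-16; done 2025-09-13 — within the window.
Step 4: the window is 8–46 days after 2025-09-13 (when notice is mailed to adjoining owners), so 2025-09-21 through 2025-10-29; 2025-10-27 falls inside that range.
Step 5: 49 days after 2025-10-27 (when the environmental checklist is filed) is 2025-12-15; 2025-12-19 misses that deadline by 4 days.

Step 5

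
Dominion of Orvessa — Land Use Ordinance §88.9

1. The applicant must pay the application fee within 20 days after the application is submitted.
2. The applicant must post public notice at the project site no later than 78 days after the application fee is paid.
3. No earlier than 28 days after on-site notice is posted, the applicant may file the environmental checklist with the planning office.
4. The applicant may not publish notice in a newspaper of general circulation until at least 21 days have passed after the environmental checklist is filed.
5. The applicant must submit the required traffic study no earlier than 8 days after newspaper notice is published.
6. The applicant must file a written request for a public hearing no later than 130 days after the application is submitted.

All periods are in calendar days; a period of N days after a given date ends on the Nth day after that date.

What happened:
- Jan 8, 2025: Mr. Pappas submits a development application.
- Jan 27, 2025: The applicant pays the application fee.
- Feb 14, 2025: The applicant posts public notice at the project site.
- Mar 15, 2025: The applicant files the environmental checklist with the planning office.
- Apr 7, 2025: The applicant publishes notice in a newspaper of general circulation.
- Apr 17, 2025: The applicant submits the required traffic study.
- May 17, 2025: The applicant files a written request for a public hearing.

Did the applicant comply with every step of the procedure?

Step 1: 20 days after Jan 8, 2025 (when the application is submitted) is Jan 28, 2025; completed Jan 27, 2025, before the deadline.
Step 2: 78 days after Jan 27, 2025 (when the application fee is paid) is Apr 15, 2025; Feb 14, 2025 is within that limit.
Step 3: the earliest permitted date is 28 days after Feb 14, 2025 (when on-site notice is posted), i.e. Mar 14, 2025; done Mar 15, 2025, after the minimum wait.
Step 4: the earliest permitted date is 21 days after Mar 15, 2025 (when the environmental checklist is filed), i.e. Apr 5, 2025; Apr 7, 2025 is on or after that date.
Step 5: the earliest permitted date is 8 days after Apr 7, 2025 (when newspaper notice is published), i.e. Apr 15, 2025; done Apr 17, 2025 — permitted.
Step 6: 130 days after Jan 8, 2025 (when the application is submitted) is May 18, 2025; done May 17, 2025 — timely.

Yes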